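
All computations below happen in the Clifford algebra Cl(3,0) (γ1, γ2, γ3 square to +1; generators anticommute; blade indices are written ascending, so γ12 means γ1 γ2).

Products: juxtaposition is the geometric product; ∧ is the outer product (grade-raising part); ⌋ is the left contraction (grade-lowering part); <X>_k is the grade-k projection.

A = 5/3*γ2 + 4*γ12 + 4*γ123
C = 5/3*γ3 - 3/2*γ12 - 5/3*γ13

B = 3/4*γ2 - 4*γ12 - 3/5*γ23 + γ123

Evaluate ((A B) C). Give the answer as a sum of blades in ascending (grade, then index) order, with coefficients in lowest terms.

step 1: 53/4 + 181/15*γ1 + 11*γ3 - 106/15*γ13
step 2: 59/9 + 59/9*γ1 - 181/10*γ2 + 71/36*γ3 - 159/8*γ12 - 71/36*γ13 + 53/5*γ23 - 33/2*γ123
Answer: 59/9 + 59/9*γ1 - 181/10*γ2 + 71/36*γ3 - 159/8*γ12 - 71/36*γ13 + 53/5*γ23 - 33/2*γ123


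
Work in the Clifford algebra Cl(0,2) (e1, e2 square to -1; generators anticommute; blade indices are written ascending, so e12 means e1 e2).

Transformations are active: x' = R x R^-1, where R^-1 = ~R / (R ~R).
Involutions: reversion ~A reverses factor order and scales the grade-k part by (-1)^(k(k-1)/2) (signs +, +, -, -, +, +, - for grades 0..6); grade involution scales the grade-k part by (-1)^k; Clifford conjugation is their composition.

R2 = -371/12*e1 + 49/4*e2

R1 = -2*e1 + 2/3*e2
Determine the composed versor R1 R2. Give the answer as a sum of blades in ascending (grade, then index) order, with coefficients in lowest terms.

Distribute over the terms of R1 (each basis-blade product reordered to ascending indices, repeated generators contracted through their squares):
(-2*e1) R2 = -371/6 - 49/2*e12
(2/3*e2) R2 = -49/6 + 371/18*e12
Summing the partial products and collecting blades:
Answer: -70 - 35/9*e12


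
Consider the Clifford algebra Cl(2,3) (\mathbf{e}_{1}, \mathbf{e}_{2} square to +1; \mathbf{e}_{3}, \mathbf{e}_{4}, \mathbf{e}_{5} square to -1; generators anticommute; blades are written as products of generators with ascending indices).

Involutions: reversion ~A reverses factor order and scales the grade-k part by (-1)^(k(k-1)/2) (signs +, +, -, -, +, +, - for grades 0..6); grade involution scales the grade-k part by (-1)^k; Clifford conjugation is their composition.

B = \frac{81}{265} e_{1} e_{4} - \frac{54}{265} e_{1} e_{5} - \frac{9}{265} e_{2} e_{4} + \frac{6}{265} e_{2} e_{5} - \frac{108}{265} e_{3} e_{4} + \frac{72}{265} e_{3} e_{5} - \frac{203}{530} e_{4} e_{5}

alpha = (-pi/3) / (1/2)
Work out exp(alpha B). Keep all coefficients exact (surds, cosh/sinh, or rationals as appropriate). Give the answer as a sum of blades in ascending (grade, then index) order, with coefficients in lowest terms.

B^2 term by term: the squares give (\frac{81}{265})^2*(e_{1} e_{4})^2 + (-\frac{54}{265})^2*(e_{1} e_{5})^2 + (-\frac{9}{265})^2*(e_{2} e_{4})^2 + (\frac{6}{265})^2*(e_{2} e_{5})^2 + (-\frac{108}{265})^2*(e_{3} e_{4})^2 + (\frac{72}{265})^2*(e_{3} e_{5})^2 + (-\frac{203}{530})^2*(e_{4} e_{5})^2 = \frac{6561}{70225}*(+1) + \frac{2916}{70225}*(+1) + \frac{81}{70225}*(+1) + \frac{36}{70225}*(+1) + \frac{11664}{70225}*(-1) + \frac{5184}{70225}*(-1) + \frac{41209}{280900}*(-1) = -\frac{1}{4} (each basis 2-blade squares to minus the product of its generators' squares); cross terms between blades sharing an index anticommute and cancel; the commuting (index-disjoint) pairs give grade-4 terms 2*c*c'*(blade product), which cancel blade by blade — e_{1} e_{2} e_{4} e_{5}: -\frac{972}{70225} + \frac{972}{70225} = 0; e_{1} e_{3} e_{4} e_{5}: -\frac{11664}{70225} + \frac{11664}{70225} = 0; e_{2} e_{3} e_{4} e_{5}: \frac{1296}{70225} - \frac{1296}{70225} = 0 — confirming B is simple. So B^2 = -\frac{1}{4}.
B^2 = -\frac{1}{4} — B^2 < 0, so the exponential closes trigonometrically: l = \frac{1}{2}, alpha*l = - \frac{\pi}{3}, so exp(alpha B) = cos(- \frac{\pi}{3}) + (sin(- \frac{\pi}{3})/(\frac{1}{2}))*B = \frac{1}{2} + (- \sqrt{3})*B.
Answer: \frac{1}{2} - \frac{81 \sqrt{3}}{265} e_{1} e_{4} + \frac{54 \sqrt{3}}{265} e_{1} e_{5} + \frac{9 \sqrt{3}}{265} e_{2} e_{4} - \frac{6 \sqrt{3}}{265} e_{2} e_{5} + \frac{108 \sqrt{3}}{265} e_{3} e_{4} - \frac{72 \sqrt{3}}{265} e_{3} e_{5} + \frac{203 \sqrt{3}}{530} e_{4} e_{5}


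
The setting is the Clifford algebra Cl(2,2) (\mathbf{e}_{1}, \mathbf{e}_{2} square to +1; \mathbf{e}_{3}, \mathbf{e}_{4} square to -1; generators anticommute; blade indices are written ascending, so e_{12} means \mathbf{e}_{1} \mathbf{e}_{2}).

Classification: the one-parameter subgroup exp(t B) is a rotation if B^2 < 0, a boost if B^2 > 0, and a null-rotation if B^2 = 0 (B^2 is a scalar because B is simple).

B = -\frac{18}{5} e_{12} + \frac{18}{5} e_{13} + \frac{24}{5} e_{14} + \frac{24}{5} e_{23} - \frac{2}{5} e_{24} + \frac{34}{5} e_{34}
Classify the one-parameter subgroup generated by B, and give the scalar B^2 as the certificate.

B^2 term by term: the squares give (-\frac{18}{5})^2*(e_{12})^2 + (\frac{18}{5})^2*(e_{13})^2 + (\frac{24}{5})^2*(e_{14})^2 + (\frac{24}{5})^2*(e_{23})^2 + (-\frac{2}{5})^2*(e_{24})^2 + (\frac{34}{5})^2*(e_{34})^2 = \frac{324}{25}*(-1) + \frac{324}{25}*(+1) + \frac{576}{25}*(+1) + \frac{576}{25}*(+1) + \frac{4}{25}*(+1) + \frac{1156}{25}*(-1) = 0 (each basis 2-blade squares to minus the product of its generators' squares); cross terms between blades sharing an index anticommute and cancel; the commuting (index-disjoint) pairs give grade-4 terms 2*c*c'*(blade product), which cancel blade by blade — e_{1234}: -\frac{1224}{25} + \frac{72}{25} + \frac{1152}{25} = 0 — confirming B is simple. So B^2 = 0.
Answer: null-rotation, certificate B^2 = 0. The class reads off the invariant scalar 0 directly.


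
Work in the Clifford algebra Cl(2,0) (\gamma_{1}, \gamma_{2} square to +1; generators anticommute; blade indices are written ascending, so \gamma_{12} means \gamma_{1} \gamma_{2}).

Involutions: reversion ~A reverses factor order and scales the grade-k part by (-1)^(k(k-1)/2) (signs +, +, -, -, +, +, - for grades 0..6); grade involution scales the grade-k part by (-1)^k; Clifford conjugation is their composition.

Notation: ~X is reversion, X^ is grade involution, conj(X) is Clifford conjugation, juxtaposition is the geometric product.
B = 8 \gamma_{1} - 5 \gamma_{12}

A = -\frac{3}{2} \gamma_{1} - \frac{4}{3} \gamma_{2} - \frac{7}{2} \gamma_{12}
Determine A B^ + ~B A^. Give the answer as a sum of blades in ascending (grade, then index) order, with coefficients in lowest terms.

first term: -\frac{11}{2} - \frac{20}{3} \gamma_{1} - \frac{41}{2} \gamma_{2} - \frac{32}{3} \gamma_{12}
second term: \frac{59}{2} + \frac{20}{3} \gamma_{1} - \frac{71}{2} \gamma_{2} + \frac{32}{3} \gamma_{12}
Answer: 24 - 56 \gamma_{2}


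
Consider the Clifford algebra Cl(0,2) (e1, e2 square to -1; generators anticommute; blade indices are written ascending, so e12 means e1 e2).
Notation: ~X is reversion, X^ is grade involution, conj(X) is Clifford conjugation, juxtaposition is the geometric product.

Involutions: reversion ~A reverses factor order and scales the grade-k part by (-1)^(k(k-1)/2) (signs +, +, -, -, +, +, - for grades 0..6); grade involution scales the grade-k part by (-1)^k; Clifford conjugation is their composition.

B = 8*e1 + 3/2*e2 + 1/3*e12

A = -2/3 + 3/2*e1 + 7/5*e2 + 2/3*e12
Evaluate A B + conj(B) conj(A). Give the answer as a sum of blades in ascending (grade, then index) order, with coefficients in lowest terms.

first term: -1289/90 - 88/15*e1 + 23/6*e2 - 1651/180*e12
second term: -1289/90 + 88/15*e1 - 23/6*e2 + 1651/180*e12
Answer: -1289/45


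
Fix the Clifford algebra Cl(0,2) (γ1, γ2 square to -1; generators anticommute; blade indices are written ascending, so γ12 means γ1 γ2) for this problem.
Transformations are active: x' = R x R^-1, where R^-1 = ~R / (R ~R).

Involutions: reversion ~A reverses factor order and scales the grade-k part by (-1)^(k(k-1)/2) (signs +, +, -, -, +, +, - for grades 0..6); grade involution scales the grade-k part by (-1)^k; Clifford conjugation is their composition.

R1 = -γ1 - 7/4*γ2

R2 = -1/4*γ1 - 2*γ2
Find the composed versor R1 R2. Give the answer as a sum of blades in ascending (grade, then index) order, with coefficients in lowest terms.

Distribute over the terms of R1 (each basis-blade product reordered to ascending indices, repeated generators contracted through their squares):
(-γ1) R2 = -1/4 + 2*γ12
(-7/4*γ2) R2 = -7/2 - 7/16*γ12
Summing the partial products and collecting blades:
Answer: -15/4 + 25/16*γ12


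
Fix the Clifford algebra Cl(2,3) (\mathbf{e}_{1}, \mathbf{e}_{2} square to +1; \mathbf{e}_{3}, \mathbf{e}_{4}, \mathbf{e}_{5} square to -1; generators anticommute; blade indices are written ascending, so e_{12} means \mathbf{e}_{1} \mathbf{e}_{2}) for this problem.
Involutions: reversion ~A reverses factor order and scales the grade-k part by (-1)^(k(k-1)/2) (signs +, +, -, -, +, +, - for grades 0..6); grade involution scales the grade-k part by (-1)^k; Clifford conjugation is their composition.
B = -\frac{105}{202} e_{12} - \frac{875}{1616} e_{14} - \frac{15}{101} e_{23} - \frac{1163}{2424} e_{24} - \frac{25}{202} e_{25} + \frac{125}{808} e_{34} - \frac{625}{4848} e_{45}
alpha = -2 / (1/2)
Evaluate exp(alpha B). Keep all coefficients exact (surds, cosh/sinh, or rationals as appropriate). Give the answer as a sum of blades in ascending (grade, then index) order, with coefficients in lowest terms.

B^2 term by term: the squares give (-\frac{105}{202})^2*(e_{12})^2 + (-\frac{875}{1616})^2*(e_{14})^2 + (-\frac{15}{101})^2*(e_{23})^2 + (-\frac{1163}{2424})^2*(e_{24})^2 + (-\frac{25}{202})^2*(e_{25})^2 + (\frac{125}{808})^2*(e_{34})^2 + (-\frac{625}{4848})^2*(e_{45})^2 = \frac{11025}{40804}*(-1) + \frac{765625}{2611456}*(+1) + \frac{225}{10201}*(+1) + \frac{1352569}{5875776}*(+1) + \frac{625}{40804}*(+1) + \frac{15625}{652864}*(-1) + \frac{390625}{23503104}*(-1) = \frac{1}{4} (each basis 2-blade squares to minus the product of its generators' squares); cross terms between blades sharing an index anticommute and cancel; the commuting (index-disjoint) pairs give grade-4 terms 2*c*c'*(blade product), which cancel blade by blade — e_{1234}: -\frac{13125}{81608} + \frac{13125}{81608} = 0; e_{1245}: \frac{21875}{163216} - \frac{21875}{163216} = 0; e_{2345}: \frac{3125}{81608} - \frac{3125}{81608} = 0 — confirming B is simple. So B^2 = \frac{1}{4}.
B^2 = \frac{1}{4} — the series telescopes hyperbolically here: l = \frac{1}{2}, alpha*l = -2, so exp(alpha B) = cosh(-2) + (sinh(-2)/(\frac{1}{2}))*B = \cosh{\left(2 \right)} + (- 2 \sinh{\left(2 \right)})*B.
Answer: \cosh{\left(2 \right)} + \frac{105 \sinh{\left(2 \right)}}{101} e_{12} + \frac{875 \sinh{\left(2 \right)}}{808} e_{14} + \frac{30 \sinh{\left(2 \right)}}{101} e_{23} + \frac{1163 \sinh{\left(2 \right)}}{1212} e_{24} + \frac{25 \sinh{\left(2 \right)}}{101} e_{25} - \frac{125 \sinh{\left(2 \right)}}{404} e_{34} + \frac{625 \sinh{\left(2 \right)}}{2424} e_{45}


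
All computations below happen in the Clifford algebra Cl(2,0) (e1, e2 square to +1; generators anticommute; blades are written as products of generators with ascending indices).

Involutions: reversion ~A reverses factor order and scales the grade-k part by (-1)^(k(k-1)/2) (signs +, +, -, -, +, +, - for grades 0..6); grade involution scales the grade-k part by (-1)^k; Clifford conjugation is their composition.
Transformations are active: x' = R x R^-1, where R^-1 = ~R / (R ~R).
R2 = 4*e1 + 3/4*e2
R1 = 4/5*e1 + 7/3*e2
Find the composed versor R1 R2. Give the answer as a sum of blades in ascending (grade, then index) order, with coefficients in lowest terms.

Distribute over the terms of R1 (each basis-blade product reordered to ascending indices, repeated generators contracted through their squares):
(4/5*e1) R2 = 16/5 + 3/5*e1 e2
(7/3*e2) R2 = 7/4 - 28/3*e1 e2
Summing the partial products and collecting blades:
Answer: 99/20 - 131/15*e1 e2


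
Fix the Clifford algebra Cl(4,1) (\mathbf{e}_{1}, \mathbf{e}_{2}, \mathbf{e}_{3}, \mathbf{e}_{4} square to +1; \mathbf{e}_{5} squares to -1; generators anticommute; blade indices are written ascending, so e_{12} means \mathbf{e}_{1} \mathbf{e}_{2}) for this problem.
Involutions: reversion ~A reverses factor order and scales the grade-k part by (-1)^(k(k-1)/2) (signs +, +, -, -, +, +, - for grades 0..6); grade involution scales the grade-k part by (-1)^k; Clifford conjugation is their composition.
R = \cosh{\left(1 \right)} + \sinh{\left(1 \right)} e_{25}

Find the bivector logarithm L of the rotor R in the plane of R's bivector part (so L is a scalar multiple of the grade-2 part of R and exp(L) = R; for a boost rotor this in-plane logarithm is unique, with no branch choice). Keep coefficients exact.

The scalar part of R is \cosh{\left(1 \right)}, so cosh pins the rapidity up to sign — the sign comes from the bivector part; dividing that part by sinh of the rapidity yields the plane, and the in-plane L = rapidity * plane is unique because the two sign choices cancel.
Concretely: cosh(rapidity) = \cosh{\left(1 \right)} gives rapidity = ±1, and since rapidity/sinh(rapidity) is even the sign is immaterial: L = (rapidity/sinh(rapidity)) * <R>_2 = (\frac{1}{\sinh{\left(1 \right)}}) * <R>_2.
Answer: e_{25}


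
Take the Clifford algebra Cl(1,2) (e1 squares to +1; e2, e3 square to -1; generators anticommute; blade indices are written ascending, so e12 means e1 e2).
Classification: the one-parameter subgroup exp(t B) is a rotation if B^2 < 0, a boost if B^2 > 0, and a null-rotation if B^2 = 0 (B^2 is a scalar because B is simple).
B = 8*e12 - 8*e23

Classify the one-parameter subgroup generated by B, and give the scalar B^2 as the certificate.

B^2 term by term: the squares give (8)^2*(e12)^2 + (-8)^2*(e23)^2 = 64*(+1) + 64*(-1) = 0 (each basis 2-blade squares to minus the product of its generators' squares); cross terms between blades sharing an index anticommute and cancel. So B^2 = 0.
Answer: null-rotation, certificate B^2 = 0. Why this suffices: the scalar 0 survives any versor conjugation, so its sign alone determines the class however B is presented.


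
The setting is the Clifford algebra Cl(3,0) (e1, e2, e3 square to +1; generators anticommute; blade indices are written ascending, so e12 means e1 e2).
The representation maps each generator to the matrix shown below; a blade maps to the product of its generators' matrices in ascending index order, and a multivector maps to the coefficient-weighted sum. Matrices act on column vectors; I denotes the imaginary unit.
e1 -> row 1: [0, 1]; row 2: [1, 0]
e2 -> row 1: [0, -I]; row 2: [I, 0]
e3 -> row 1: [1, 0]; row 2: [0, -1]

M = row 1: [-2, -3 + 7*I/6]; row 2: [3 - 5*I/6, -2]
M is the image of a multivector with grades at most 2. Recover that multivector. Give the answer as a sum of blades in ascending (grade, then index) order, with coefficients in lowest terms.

Method: 1, rho(e1), rho(e2), rho(e3) form a trace-orthogonal basis of the 2x2 complex matrices (tr(X Y) = 2 if X = Y, else 0), so M = m0*1 + m1*rho(e1) + m2*rho(e2) + m3*rho(e3) with m0 = tr(M)/2 = -2, m1 = tr(M rho(e1))/2 = I/6, m2 = tr(M rho(e2))/2 = -1 - 3*I, m3 = tr(M rho(e3))/2 = 0.
Multiplying table entries, the bivector images are rho(e12) = I*rho(e3), rho(e13) = -I*rho(e2), rho(e23) = I*rho(e1); with real blade coefficients the real parts of m0..m3 are the coefficients of 1, e1, e2, e3 and the imaginary parts give the bivectors (e23: Im m1, e13: -Im m2, e12: Im m3).
Answer: -2 - e2 + 3*e13 + 1/6*e23


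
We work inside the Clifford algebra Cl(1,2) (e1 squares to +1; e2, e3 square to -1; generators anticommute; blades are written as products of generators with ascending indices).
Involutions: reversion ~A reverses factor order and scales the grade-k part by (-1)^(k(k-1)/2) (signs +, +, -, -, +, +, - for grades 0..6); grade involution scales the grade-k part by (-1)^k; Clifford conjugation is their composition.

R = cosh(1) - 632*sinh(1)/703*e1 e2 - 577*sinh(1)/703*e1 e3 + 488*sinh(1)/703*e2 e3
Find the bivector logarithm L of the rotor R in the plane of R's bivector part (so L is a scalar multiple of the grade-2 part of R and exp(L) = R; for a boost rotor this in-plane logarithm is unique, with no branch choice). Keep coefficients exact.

The scalar part of R is cosh(1), giving the rapidity magnitude (cosh is even); the bivector part supplies orientation, its quotient by sinh of the rapidity is the plane, and L = rapidity * plane — unique in that plane, since flipping both signs leaves L unchanged.
Concretely: cosh(rapidity) = cosh(1) gives rapidity = ±1, and since rapidity/sinh(rapidity) is even the sign is immaterial: L = (rapidity/sinh(rapidity)) * <R>_2 = (1/sinh(1)) * <R>_2.
Answer: -632/703*e1 e2 - 577/703*e1 e3 + 488/703*e2 e3


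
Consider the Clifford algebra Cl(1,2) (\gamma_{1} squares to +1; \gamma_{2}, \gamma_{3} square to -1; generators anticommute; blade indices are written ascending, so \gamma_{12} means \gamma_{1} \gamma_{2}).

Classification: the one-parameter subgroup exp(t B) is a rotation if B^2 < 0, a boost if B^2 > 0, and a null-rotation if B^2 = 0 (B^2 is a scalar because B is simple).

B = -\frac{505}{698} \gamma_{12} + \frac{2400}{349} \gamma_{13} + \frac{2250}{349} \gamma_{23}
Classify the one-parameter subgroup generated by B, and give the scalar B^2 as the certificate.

B^2 term by term: the squares give (-\frac{505}{698})^2*(\gamma_{12})^2 + (\frac{2400}{349})^2*(\gamma_{13})^2 + (\frac{2250}{349})^2*(\gamma_{23})^2 = \frac{255025}{487204}*(+1) + \frac{5760000}{121801}*(+1) + \frac{5062500}{121801}*(-1) = \frac{25}{4} (each basis 2-blade squares to minus the product of its generators' squares); cross terms between blades sharing an index anticommute and cancel. So B^2 = \frac{25}{4}.
Answer: boost, certificate B^2 = \frac{25}{4}. Note: conjugating B changes its blade decomposition but never the scalar B^2 = \frac{25}{4}, whose sign settles the classification.


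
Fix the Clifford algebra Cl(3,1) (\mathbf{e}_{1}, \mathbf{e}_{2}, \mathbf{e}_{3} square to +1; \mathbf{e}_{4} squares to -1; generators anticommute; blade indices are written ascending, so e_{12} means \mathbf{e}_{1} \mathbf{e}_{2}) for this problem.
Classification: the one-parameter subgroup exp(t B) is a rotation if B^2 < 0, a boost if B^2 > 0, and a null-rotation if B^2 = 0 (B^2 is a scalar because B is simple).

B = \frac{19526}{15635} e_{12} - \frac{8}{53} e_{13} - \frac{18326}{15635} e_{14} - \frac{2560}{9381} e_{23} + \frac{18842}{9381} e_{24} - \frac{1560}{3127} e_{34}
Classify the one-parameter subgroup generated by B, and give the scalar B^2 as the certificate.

B^2 term by term: the squares give (\frac{19526}{15635})^2*(e_{12})^2 + (-\frac{8}{53})^2*(e_{13})^2 + (-\frac{18326}{15635})^2*(e_{14})^2 + (-\frac{2560}{9381})^2*(e_{23})^2 + (\frac{18842}{9381})^2*(e_{24})^2 + (-\frac{1560}{3127})^2*(e_{34})^2 = \frac{381264676}{244453225}*(-1) + \frac{64}{2809}*(-1) + \frac{335842276}{244453225}*(+1) + \frac{6553600}{88003161}*(-1) + \frac{355020964}{88003161}*(+1) + \frac{2433600}{9778129}*(+1) = 4 (each basis 2-blade squares to minus the product of its generators' squares); cross terms between blades sharing an index anticommute and cancel; the commuting (index-disjoint) pairs give grade-4 terms 2*c*c'*(blade product), which cancel blade by blade — e_{1234}: -\frac{12184224}{9778129} + \frac{301472}{497193} + \frac{18765824}{29334387} = 0 — confirming B is simple. So B^2 = 4.
Answer: boost, certificate B^2 = 4. The scalar 4 is the complete invariant here: its sign names the subgroup type.


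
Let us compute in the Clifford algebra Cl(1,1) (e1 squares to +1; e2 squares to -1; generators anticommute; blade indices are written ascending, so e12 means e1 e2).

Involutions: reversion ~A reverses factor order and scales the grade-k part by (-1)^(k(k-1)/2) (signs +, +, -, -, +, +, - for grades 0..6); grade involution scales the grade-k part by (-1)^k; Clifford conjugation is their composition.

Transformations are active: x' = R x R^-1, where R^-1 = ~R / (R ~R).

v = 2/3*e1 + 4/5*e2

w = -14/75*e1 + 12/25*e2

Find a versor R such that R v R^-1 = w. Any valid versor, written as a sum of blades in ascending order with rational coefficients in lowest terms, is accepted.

A norm check does it: q(v) = q(w) = -44/225, hence R = v + w = 12/25*e1 + 32/25*e2 realises the map — parallel part kept, (v - w)/2 negated, v carried to w.
Answer: 12/25*e1 + 32/25*e2


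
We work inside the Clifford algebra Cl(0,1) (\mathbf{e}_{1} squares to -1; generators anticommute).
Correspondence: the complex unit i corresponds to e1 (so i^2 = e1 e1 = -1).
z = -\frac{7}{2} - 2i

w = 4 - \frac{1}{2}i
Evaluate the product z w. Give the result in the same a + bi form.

In blades: z = -\frac{7}{2} - 2 e_{1}, w = 4 - \frac{1}{2} e_{1}.
Distribute z over w term by term (generator squares from the signature, products reordered to ascending indices): (-\frac{7}{2})*w = -14 + \frac{7}{4} e_{1}; (-2 e_{1})*w = -1 - 8 e_{1}.
Sum: -15 - \frac{25}{4} e_{1}; translating back through the correspondence:
Answer: -15 - \frac{25}{4}i


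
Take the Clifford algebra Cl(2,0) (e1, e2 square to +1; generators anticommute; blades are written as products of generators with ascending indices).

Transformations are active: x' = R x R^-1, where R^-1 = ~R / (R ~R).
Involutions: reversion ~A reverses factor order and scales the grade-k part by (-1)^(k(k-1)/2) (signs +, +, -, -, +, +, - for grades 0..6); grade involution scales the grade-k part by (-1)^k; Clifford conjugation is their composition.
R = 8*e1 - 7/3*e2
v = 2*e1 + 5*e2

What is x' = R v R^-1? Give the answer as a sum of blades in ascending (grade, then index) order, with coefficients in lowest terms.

~R = 8*e1 - 7/3*e2, and R ~R = 625/9, so R^-1 = ~R / (625/9).
R v = 13/3 + 134/3*e1 e2
Answer: -626/625*e1 - 3307/625*e2


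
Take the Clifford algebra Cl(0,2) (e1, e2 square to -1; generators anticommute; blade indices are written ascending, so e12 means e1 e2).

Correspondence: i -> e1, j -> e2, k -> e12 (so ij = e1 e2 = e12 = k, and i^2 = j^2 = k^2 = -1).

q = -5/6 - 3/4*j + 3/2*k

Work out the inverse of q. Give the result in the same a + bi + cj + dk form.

In blades: q = -5/6 - 3/4*e2 + 3/2*e12.
With qbar = -5/6 + 3/4*e2 - 3/2*e12 (scalar fixed, mapped units negated), q qbar = 505/144 (the sum of squared coefficients), so q^-1 = qbar / (505/144) = -24/101 + 108/505*e2 - 216/505*e12; translating back:
Answer: -24/101 + 108/505*j - 216/505*k


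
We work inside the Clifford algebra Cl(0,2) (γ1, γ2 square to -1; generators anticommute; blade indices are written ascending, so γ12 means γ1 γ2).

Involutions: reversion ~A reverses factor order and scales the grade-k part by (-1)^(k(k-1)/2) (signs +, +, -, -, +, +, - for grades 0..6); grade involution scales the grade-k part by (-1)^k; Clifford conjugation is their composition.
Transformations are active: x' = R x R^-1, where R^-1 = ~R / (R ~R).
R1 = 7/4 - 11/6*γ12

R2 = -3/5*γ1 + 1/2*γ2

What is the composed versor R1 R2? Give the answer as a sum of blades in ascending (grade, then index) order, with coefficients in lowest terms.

Distribute over the terms of R1 (each basis-blade product reordered to ascending indices, repeated generators contracted through their squares):
(7/4) R2 = -21/20*γ1 + 7/8*γ2
(-11/6*γ12) R2 = 11/12*γ1 + 11/10*γ2
Summing the partial products and collecting blades:
Answer: -2/15*γ1 + 79/40*γ2


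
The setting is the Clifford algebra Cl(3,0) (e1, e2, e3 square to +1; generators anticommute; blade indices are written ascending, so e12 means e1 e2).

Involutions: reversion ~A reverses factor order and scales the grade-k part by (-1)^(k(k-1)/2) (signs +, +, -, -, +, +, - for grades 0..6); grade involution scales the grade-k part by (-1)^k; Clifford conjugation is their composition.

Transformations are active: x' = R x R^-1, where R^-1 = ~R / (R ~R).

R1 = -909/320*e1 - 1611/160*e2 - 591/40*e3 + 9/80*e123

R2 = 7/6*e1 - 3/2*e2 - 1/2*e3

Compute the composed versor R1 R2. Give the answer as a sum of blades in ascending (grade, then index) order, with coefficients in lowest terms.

Distribute over the terms of R2 (each basis-blade product reordered to ascending indices, repeated generators contracted through their squares):
R1 (7/6*e1) = -2121/640 + 3759/320*e12 + 1379/80*e13 + 21/160*e23
R1 (-3/2*e2) = 4833/320 + 2727/640*e12 + 27/160*e13 - 1773/80*e23
R1 (-1/2*e3) = 591/80 - 9/160*e12 + 909/640*e13 + 1611/320*e23
Summing the partial products and collecting blades:
Answer: 12273/640 + 10209/640*e12 + 12049/640*e13 - 5439/320*e23


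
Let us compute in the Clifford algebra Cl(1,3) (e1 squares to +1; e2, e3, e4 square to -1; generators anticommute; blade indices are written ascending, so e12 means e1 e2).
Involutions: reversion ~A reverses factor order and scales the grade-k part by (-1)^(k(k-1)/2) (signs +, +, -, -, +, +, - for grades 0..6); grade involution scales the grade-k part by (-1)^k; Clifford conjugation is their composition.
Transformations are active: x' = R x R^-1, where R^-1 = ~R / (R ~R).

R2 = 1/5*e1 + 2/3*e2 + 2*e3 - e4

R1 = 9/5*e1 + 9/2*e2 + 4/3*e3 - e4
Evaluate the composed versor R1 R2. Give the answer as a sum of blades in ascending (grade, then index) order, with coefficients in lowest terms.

Distribute over the terms of R1 (each basis-blade product reordered to ascending indices, repeated generators contracted through their squares):
(9/5*e1) R2 = 9/25 + 6/5*e12 + 18/5*e13 - 9/5*e14
(9/2*e2) R2 = -3 - 9/10*e12 + 9*e23 - 9/2*e24
(4/3*e3) R2 = -8/3 - 4/15*e13 - 8/9*e23 - 4/3*e34
(-e4) R2 = -1 + 1/5*e14 + 2/3*e24 + 2*e34
Summing the partial products and collecting blades:
Answer: -473/75 + 3/10*e12 + 10/3*e13 - 8/5*e14 + 73/9*e23 - 23/6*e24 + 2/3*e34


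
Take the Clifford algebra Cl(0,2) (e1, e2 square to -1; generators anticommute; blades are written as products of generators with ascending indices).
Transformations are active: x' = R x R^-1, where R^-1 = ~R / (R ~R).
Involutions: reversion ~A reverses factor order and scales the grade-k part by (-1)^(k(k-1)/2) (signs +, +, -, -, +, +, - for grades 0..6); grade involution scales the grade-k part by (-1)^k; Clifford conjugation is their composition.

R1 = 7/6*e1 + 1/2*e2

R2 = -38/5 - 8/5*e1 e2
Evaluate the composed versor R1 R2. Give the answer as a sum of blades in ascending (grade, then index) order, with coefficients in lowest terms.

Distribute over the terms of R1 (each basis-blade product reordered to ascending indices, repeated generators contracted through their squares):
(7/6*e1) R2 = -133/15*e1 + 28/15*e2
(1/2*e2) R2 = -4/5*e1 - 19/5*e2
Summing the partial products and collecting blades:
Answer: -29/3*e1 - 29/15*e2


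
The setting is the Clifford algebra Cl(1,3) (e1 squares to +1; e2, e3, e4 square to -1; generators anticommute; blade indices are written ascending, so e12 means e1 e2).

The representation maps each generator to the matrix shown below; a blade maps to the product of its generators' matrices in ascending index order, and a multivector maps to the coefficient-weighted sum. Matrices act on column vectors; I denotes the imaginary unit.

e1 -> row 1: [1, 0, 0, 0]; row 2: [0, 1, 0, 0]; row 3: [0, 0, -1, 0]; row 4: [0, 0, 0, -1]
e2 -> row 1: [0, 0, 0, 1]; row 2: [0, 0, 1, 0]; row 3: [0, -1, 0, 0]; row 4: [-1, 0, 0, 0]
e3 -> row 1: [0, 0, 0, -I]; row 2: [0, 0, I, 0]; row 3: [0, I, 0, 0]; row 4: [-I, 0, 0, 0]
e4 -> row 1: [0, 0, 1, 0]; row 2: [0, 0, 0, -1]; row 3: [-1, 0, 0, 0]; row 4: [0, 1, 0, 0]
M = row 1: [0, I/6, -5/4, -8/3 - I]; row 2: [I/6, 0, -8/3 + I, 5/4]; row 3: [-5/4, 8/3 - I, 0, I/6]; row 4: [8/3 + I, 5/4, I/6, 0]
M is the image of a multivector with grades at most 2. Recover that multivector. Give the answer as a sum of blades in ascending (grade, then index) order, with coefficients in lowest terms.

Method: the blade images are trace-orthogonal — tr(rho(e_A) rho(e_B)^-1) = 4 if A = B and 0 otherwise — and rho(e_A)^-1 = (e_A)^2 * rho(e_A) with (e_A)^2 = +1 or -1, so the coefficient of e_A in the preimage is (e_A)^2 * tr(M rho(e_A))/4.
Nonzero projections over blades of grade <= 2: e2: (e2)^2 = -1, tr(M rho(e2)) = 32/3, coefficient -8/3; e13: (e13)^2 = +1, tr(M rho(e13)) = 4, coefficient 1; e14: (e14)^2 = +1, tr(M rho(e14)) = -5, coefficient -5/4; e34: (e34)^2 = -1, tr(M rho(e34)) = 2/3, coefficient -1/6. Every other blade of grade <= 2 projects to 0.
Answer: -8/3*e2 + e13 - 5/4*e14 - 1/6*e34


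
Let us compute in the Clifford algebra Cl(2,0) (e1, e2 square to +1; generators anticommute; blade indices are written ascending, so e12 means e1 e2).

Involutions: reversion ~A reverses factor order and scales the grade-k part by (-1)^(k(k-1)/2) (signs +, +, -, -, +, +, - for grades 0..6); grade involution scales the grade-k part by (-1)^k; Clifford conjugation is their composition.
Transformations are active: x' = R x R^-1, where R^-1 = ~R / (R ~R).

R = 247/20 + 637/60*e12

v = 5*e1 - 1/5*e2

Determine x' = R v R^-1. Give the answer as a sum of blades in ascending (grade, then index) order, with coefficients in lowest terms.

~R = 247/20 - 637/60*e12, and R ~R = 19097/72, so R^-1 = ~R / (19097/72).
R v = 4472/75*e1 - 8333/150*e2
Answer: 7807/14125*e1 - 70249/14125*e2


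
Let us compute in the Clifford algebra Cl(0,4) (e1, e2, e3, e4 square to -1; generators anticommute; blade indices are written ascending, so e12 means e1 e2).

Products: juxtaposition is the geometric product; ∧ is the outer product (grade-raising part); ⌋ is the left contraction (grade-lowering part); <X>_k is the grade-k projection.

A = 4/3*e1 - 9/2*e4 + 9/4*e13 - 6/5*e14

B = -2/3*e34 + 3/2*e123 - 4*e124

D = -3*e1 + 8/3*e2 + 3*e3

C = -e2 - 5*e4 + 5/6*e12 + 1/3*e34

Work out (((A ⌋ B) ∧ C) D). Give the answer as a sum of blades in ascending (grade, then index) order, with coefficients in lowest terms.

step 1: 327/40*e2 + 3*e3 - 18*e12 - 2*e23 + 16/3*e24
step 2: 3*e23 - 327/8*e24 - 15*e34 + 5/2*e123 + 90*e124 + 509/40*e234 - 6*e1234
step 3: -9*e2 + 8*e3 - 154*e4 - 15/2*e12 + 20/3*e13 + 240*e14 + 15/2*e23 + 12327/40*e24 - 509/15*e34 - 9*e123 + 837/8*e124 + 61*e134 + 805/8*e234 - 9273/40*e1234
Answer: -9*e2 + 8*e3 - 154*e4 - 15/2*e12 + 20/3*e13 + 240*e14 + 15/2*e23 + 12327/40*e24 - 509/15*e34 - 9*e123 + 837/8*e124 + 61*e134 + 805/8*e234 - 9273/40*e1234


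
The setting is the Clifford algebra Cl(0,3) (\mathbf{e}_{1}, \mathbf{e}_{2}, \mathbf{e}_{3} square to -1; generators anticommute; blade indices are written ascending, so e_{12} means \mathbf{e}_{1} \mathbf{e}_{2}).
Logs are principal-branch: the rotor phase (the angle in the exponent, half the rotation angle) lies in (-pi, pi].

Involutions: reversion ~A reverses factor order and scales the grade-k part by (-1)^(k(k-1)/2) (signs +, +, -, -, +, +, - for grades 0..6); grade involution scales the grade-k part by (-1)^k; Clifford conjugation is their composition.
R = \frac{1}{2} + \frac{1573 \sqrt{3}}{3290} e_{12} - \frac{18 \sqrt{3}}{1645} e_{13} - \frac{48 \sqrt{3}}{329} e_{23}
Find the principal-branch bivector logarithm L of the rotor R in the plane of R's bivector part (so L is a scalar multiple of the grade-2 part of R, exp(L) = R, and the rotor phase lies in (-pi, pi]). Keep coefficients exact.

The scalar part of R is \frac{1}{2}, so the principal-branch rotor phase is pinned; divide the bivector part by its sine to get the unit plane — L is the phase times that plane.
Concretely: cos(phase) = \frac{1}{2} gives phase = ±\frac{\pi}{3}, and since phase/sin(phase) is even the sign is immaterial: L = (phase/sin(phase)) * <R>_2 = (\frac{2 \sqrt{3} \pi}{9}) * <R>_2.
Answer: \frac{1573 \pi}{4935} e_{12} - \frac{12 \pi}{1645} e_{13} - \frac{32 \pi}{329} e_{23}


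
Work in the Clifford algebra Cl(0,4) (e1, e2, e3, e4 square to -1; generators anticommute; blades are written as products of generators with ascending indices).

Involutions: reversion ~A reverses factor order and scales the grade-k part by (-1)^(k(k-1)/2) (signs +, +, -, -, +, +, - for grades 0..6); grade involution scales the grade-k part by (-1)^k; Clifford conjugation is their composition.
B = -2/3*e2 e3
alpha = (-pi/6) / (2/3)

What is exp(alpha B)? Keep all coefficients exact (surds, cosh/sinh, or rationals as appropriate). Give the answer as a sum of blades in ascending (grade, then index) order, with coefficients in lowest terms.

B^2 = (-2/3)^2*(e2 e3)^2 = 4/9*(-1) = -4/9 (a basis 2-blade squares to minus the product of its generators' squares).
B^2 = -4/9 — circular case — the even/odd split gives cos and sin: l = 2/3, alpha*l = -pi/6, so exp(alpha B) = cos(-pi/6) + (sin(-pi/6)/(2/3))*B = sqrt(3)/2 + (-3/4)*B.
Answer: sqrt(3)/2 + 1/2*e2 e3


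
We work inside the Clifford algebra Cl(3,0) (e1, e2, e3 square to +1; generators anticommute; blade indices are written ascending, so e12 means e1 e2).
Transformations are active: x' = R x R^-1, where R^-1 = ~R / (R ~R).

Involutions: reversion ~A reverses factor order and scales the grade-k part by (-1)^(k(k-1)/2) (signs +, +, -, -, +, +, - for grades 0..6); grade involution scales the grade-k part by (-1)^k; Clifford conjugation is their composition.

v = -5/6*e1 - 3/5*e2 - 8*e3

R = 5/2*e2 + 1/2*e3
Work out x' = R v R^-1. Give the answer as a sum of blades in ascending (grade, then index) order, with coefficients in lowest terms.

~R = 5/2*e2 + 1/2*e3, and R ~R = 13/2, so R^-1 = ~R / (13/2).
R v = -11/2 + 25/12*e12 + 5/12*e13 - 197/10*e23
Answer: 5/6*e1 - 236/65*e2 + 93/13*e3


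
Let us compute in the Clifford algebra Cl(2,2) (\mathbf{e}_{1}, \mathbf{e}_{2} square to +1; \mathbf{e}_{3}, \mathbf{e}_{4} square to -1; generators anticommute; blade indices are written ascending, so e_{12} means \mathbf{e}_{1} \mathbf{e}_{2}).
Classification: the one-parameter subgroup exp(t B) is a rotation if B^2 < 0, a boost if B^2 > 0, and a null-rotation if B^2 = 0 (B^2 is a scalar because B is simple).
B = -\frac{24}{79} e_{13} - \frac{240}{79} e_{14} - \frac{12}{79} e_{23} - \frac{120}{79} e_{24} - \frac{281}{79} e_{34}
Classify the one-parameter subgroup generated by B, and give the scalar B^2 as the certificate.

B^2 term by term: the squares give (-\frac{24}{79})^2*(e_{13})^2 + (-\frac{240}{79})^2*(e_{14})^2 + (-\frac{12}{79})^2*(e_{23})^2 + (-\frac{120}{79})^2*(e_{24})^2 + (-\frac{281}{79})^2*(e_{34})^2 = \frac{576}{6241}*(+1) + \frac{57600}{6241}*(+1) + \frac{144}{6241}*(+1) + \frac{14400}{6241}*(+1) + \frac{78961}{6241}*(-1) = -1 (each basis 2-blade squares to minus the product of its generators' squares); cross terms between blades sharing an index anticommute and cancel; the commuting (index-disjoint) pairs give grade-4 terms 2*c*c'*(blade product), which cancel blade by blade — e_{1234}: -\frac{5760}{6241} + \frac{5760}{6241} = 0 — confirming B is simple. So B^2 = -1.
Answer: rotation, certificate B^2 = -1. Because -1 is invariant under every versor sandwich, the classification follows from its sign alone.


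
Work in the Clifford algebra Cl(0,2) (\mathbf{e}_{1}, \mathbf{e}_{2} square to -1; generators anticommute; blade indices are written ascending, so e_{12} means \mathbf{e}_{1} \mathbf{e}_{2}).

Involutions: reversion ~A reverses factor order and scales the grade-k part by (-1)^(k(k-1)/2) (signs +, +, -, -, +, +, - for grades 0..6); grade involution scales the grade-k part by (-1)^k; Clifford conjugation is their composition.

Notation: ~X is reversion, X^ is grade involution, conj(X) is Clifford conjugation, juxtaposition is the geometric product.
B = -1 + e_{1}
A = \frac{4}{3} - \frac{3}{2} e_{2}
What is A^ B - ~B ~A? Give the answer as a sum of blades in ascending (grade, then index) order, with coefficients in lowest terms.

first term: -\frac{4}{3} + \frac{4}{3} e_{1} - \frac{3}{2} e_{2} - \frac{3}{2} e_{12}
second term: -\frac{4}{3} + \frac{4}{3} e_{1} + \frac{3}{2} e_{2} - \frac{3}{2} e_{12}
Answer: -3 e_{2}


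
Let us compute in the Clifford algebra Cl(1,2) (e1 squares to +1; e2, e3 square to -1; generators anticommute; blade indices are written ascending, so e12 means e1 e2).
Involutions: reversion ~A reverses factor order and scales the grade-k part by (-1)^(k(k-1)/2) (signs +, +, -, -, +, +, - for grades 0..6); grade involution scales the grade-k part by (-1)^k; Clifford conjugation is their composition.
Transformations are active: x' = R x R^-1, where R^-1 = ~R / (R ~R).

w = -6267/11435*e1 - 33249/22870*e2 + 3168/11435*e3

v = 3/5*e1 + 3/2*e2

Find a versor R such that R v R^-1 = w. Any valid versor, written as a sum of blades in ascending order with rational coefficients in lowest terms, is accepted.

Key observation: q(v) = q(w) = -189/100 (sandwiches preserve the norm), so R = v + w = 594/11435*e1 + 528/11435*e2 + 3168/11435*e3 works whenever it is invertible — the component of v along it is kept and (v - w)/2 reverses, sending v to w.
Answer: 594/11435*e1 + 528/11435*e2 + 3168/11435*e3


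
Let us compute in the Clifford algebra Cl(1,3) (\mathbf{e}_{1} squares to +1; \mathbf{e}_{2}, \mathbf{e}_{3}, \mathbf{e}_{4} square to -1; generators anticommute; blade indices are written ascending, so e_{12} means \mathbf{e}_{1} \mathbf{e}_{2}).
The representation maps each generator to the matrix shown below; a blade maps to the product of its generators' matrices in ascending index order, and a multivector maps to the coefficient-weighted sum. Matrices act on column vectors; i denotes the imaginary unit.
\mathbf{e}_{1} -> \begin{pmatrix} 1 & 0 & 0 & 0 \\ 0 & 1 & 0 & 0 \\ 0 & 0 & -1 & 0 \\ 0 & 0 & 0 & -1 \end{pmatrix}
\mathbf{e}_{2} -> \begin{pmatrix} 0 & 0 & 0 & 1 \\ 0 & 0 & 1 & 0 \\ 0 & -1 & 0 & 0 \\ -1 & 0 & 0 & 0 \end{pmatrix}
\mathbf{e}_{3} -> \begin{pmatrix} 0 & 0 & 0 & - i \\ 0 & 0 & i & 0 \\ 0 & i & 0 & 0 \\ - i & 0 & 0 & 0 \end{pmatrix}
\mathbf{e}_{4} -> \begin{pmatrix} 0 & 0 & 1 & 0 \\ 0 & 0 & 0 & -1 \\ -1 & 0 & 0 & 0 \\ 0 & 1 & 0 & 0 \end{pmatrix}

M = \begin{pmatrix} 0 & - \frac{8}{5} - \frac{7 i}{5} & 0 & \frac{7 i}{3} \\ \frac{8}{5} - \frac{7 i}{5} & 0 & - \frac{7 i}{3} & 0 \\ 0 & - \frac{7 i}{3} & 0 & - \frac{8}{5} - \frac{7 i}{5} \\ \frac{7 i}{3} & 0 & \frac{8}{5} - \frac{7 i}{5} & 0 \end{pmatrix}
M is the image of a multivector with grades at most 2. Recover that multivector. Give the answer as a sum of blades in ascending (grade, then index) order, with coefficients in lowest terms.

Method: the blade images are trace-orthogonal — tr(rho(e_A) rho(e_B)^-1) = 4 if A = B and 0 otherwise — and rho(e_A)^-1 = (e_A)^2 * rho(e_A) with (e_A)^2 = +1 or -1, so the coefficient of e_A in the preimage is (e_A)^2 * tr(M rho(e_A))/4.
Nonzero projections over blades of grade <= 2: e_{3}: (e_{3})^2 = -1, tr(M rho(e_{3})) = \frac{28}{3}, coefficient -\frac{7}{3}; e_{24}: (e_{24})^2 = -1, tr(M rho(e_{24})) = \frac{32}{5}, coefficient -\frac{8}{5}; e_{34}: (e_{34})^2 = -1, tr(M rho(e_{34})) = - \frac{28}{5}, coefficient \frac{7}{5}. Every other blade of grade <= 2 projects to 0.
Answer: -\frac{7}{3} e_{3} - \frac{8}{5} e_{24} + \frac{7}{5} e_{34}


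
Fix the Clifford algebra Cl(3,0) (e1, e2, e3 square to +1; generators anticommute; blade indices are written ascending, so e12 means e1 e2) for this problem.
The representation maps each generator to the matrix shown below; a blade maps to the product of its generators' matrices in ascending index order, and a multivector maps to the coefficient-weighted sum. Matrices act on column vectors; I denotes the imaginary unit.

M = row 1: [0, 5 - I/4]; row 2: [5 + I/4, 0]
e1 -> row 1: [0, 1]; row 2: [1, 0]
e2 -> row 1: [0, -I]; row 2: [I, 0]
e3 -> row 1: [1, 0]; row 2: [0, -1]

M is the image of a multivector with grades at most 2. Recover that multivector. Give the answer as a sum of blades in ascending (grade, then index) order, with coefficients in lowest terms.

Method: 1, rho(e1), rho(e2), rho(e3) form a trace-orthogonal basis of the 2x2 complex matrices (tr(X Y) = 2 if X = Y, else 0), so M = m0*1 + m1*rho(e1) + m2*rho(e2) + m3*rho(e3) with m0 = tr(M)/2 = 0, m1 = tr(M rho(e1))/2 = 5, m2 = tr(M rho(e2))/2 = 1/4, m3 = tr(M rho(e3))/2 = 0.
Multiplying table entries, the bivector images are rho(e12) = I*rho(e3), rho(e13) = -I*rho(e2), rho(e23) = I*rho(e1); with real blade coefficients the real parts of m0..m3 are the coefficients of 1, e1, e2, e3 and the imaginary parts give the bivectors (e23: Im m1, e13: -Im m2, e12: Im m3).
Answer: 5*e1 + 1/4*e2


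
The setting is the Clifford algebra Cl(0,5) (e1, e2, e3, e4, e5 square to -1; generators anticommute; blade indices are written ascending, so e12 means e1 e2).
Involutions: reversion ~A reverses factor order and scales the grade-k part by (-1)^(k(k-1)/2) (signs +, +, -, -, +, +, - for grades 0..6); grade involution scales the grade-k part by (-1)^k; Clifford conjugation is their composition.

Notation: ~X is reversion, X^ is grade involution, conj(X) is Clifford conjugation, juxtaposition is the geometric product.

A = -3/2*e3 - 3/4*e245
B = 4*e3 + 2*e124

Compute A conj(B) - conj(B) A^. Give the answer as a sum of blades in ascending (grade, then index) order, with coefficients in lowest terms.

first term: -6 - 3/2*e15 - 3*e1234 + 3*e2345
second term: 6 - 3/2*e15 - 3*e1234 + 3*e2345
Answer: -12
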